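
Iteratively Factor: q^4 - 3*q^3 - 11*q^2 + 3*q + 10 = (q + 2)*(q^3 - 5*q^2 - q + 5) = (q - 5)*(q + 2)*(q^2 - 1) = (q - 5)*(q + 1)*(q + 2)*(q - 1)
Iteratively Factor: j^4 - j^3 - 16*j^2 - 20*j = (j + 2)*(j^3 - 3*j^2 - 10*j) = (j - 5)*(j + 2)*(j^2 + 2*j) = j*(j - 5)*(j + 2)*(j + 2)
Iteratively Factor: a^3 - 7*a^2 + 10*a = (a)*(a^2 - 7*a + 10) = a*(a - 2)*(a - 5)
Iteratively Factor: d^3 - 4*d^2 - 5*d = (d - 5)*(d^2 + d) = (d - 5)*(d + 1)*(d)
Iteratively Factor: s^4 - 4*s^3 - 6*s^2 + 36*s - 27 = (s - 1)*(s^3 - 3*s^2 - 9*s + 27) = (s - 3)*(s - 1)*(s^2 - 9) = (s - 3)^2*(s - 1)*(s + 3)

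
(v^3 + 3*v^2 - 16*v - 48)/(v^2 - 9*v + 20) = (v^2 + 7*v + 12)/(v - 5)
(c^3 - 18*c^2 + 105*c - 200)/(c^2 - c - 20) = (c^2 - 13*c + 40)/(c + 4)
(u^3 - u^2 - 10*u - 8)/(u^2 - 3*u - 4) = u + 2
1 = 1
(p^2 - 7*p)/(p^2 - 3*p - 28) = p/(p + 4)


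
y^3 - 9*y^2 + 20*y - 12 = (y - 6)*(y - 2)*(y - 1)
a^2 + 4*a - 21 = (a - 3)*(a + 7)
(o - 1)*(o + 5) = o^2 + 4*o - 5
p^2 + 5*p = p*(p + 5)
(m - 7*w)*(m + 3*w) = m^2 - 4*m*w - 21*w^2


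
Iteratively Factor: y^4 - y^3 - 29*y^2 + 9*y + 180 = (y + 3)*(y^3 - 4*y^2 - 17*y + 60) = (y - 3)*(y + 3)*(y^2 - y - 20) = (y - 3)*(y + 3)*(y + 4)*(y - 5)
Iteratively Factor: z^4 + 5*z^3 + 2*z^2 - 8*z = (z)*(z^3 + 5*z^2 + 2*z - 8) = z*(z + 4)*(z^2 + z - 2) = z*(z - 1)*(z + 4)*(z + 2)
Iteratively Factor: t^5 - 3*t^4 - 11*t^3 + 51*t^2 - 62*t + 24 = (t - 1)*(t^4 - 2*t^3 - 13*t^2 + 38*t - 24) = (t - 1)*(t + 4)*(t^3 - 6*t^2 + 11*t - 6) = (t - 3)*(t - 1)*(t + 4)*(t^2 - 3*t + 2) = (t - 3)*(t - 2)*(t - 1)*(t + 4)*(t - 1)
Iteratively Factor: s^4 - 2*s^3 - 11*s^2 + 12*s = (s - 4)*(s^3 + 2*s^2 - 3*s) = (s - 4)*(s + 3)*(s^2 - s) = (s - 4)*(s - 1)*(s + 3)*(s)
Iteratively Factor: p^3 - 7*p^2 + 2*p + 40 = (p - 4)*(p^2 - 3*p - 10) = (p - 4)*(p + 2)*(p - 5)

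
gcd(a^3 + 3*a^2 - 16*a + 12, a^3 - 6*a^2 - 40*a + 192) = a + 6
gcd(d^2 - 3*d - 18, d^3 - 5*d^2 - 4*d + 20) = 1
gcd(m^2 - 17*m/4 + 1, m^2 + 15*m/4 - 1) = m - 1/4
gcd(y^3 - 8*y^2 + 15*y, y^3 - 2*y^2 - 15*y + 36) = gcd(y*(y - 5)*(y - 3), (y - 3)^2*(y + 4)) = y - 3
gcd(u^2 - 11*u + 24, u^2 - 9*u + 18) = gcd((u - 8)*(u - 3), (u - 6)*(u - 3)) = u - 3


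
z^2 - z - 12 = (z - 4)*(z + 3)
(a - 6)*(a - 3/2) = a^2 - 15*a/2 + 9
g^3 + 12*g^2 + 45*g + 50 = (g + 2)*(g + 5)^2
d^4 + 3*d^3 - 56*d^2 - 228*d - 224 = (d - 8)*(d + 2)^2*(d + 7)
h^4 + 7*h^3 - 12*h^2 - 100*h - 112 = (h - 4)*(h + 2)^2*(h + 7)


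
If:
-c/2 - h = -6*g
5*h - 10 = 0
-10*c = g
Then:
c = -4/121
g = 40/121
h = 2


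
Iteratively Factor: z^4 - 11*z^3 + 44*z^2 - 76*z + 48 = (z - 2)*(z^3 - 9*z^2 + 26*z - 24) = (z - 2)^2*(z^2 - 7*z + 12) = (z - 4)*(z - 2)^2*(z - 3)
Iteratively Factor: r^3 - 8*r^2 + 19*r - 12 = (r - 1)*(r^2 - 7*r + 12) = (r - 3)*(r - 1)*(r - 4)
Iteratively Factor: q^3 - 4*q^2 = (q)*(q^2 - 4*q) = q*(q - 4)*(q)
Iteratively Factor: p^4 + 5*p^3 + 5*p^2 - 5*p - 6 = (p + 3)*(p^3 + 2*p^2 - p - 2) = (p - 1)*(p + 3)*(p^2 + 3*p + 2) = (p - 1)*(p + 1)*(p + 3)*(p + 2)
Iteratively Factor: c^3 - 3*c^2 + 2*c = (c - 1)*(c^2 - 2*c) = (c - 2)*(c - 1)*(c)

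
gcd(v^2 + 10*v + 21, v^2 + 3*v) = v + 3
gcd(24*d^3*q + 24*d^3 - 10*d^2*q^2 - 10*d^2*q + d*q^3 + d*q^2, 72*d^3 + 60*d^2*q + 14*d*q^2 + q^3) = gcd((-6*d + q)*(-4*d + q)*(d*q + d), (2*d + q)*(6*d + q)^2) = 1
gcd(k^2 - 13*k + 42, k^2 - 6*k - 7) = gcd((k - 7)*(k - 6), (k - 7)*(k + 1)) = k - 7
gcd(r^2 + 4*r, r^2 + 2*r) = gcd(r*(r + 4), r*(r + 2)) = r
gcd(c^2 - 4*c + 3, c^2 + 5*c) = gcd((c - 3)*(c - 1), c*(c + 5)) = 1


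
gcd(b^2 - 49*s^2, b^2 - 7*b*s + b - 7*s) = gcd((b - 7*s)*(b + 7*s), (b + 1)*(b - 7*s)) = -b + 7*s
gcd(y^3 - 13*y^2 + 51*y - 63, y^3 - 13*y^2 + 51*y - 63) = y^3 - 13*y^2 + 51*y - 63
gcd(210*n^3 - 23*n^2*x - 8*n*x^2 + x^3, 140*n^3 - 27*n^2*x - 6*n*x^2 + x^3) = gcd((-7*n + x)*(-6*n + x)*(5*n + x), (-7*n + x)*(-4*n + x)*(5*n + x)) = -35*n^2 - 2*n*x + x^2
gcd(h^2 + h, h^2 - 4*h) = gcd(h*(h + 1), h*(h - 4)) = h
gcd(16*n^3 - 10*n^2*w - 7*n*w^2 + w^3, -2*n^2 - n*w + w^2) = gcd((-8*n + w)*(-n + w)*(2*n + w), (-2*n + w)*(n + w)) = 1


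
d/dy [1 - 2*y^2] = -4*y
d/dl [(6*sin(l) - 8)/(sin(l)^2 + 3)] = 2*(-3*sin(l)^2 + 8*sin(l) + 9)*cos(l)/(sin(l)^2 + 3)^2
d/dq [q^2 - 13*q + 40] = 2*q - 13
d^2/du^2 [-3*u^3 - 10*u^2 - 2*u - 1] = -18*u - 20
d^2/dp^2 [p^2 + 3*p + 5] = 2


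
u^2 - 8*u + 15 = (u - 5)*(u - 3)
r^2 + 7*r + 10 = (r + 2)*(r + 5)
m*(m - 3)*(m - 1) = m^3 - 4*m^2 + 3*m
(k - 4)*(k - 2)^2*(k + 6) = k^4 - 2*k^3 - 28*k^2 + 104*k - 96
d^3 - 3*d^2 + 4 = (d - 2)^2*(d + 1)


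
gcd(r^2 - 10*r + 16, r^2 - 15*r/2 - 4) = r - 8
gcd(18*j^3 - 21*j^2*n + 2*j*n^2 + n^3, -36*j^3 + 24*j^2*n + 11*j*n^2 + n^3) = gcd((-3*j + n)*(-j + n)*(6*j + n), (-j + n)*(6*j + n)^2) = 6*j^2 - 5*j*n - n^2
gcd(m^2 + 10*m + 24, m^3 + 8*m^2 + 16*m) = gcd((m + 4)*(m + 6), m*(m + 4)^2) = m + 4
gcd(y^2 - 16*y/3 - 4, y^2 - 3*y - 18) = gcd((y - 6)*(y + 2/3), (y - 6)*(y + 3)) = y - 6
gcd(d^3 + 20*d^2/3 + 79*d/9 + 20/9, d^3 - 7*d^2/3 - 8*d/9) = d + 1/3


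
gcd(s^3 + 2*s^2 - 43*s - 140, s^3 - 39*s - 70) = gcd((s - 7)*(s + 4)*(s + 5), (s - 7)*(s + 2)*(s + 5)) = s^2 - 2*s - 35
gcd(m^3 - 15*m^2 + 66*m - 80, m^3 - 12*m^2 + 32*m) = m - 8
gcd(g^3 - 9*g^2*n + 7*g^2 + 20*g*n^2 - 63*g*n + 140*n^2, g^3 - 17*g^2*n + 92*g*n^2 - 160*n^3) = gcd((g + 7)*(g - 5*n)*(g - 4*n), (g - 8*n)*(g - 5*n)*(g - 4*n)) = g^2 - 9*g*n + 20*n^2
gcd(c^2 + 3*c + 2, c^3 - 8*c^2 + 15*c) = 1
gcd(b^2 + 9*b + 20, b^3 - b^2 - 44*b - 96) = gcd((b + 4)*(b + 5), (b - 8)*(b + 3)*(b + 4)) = b + 4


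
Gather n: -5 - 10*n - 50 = -10*n - 55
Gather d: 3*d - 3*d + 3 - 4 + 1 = 0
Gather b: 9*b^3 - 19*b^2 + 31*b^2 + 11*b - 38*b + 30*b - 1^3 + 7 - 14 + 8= 9*b^3 + 12*b^2 + 3*b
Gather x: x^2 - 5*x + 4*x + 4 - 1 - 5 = x^2 - x - 2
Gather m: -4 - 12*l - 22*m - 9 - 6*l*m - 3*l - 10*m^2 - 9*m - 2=-15*l - 10*m^2 + m*(-6*l - 31) - 15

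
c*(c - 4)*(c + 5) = c^3 + c^2 - 20*c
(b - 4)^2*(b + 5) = b^3 - 3*b^2 - 24*b + 80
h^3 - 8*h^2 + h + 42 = (h - 7)*(h - 3)*(h + 2)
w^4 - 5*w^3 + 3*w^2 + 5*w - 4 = (w - 4)*(w - 1)^2*(w + 1)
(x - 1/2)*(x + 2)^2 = x^3 + 7*x^2/2 + 2*x - 2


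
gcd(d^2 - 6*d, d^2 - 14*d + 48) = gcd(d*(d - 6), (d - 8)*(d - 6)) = d - 6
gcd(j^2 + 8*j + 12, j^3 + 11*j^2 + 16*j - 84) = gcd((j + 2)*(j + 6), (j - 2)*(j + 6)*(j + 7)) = j + 6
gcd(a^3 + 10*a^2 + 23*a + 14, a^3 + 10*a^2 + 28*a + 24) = a + 2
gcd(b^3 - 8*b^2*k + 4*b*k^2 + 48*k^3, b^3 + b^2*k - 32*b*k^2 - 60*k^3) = b^2 - 4*b*k - 12*k^2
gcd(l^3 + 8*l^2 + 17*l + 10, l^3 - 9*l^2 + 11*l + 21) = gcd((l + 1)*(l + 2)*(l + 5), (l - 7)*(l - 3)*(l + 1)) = l + 1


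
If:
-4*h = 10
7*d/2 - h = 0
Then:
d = -5/7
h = -5/2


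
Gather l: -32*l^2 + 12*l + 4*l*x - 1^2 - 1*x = -32*l^2 + l*(4*x + 12) - x - 1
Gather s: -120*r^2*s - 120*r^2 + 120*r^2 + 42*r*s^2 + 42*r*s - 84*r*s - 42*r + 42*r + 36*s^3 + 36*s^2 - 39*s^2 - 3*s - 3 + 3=36*s^3 + s^2*(42*r - 3) + s*(-120*r^2 - 42*r - 3)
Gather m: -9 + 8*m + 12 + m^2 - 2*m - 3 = m^2 + 6*m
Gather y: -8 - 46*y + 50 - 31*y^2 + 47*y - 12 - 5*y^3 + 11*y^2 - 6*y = -5*y^3 - 20*y^2 - 5*y + 30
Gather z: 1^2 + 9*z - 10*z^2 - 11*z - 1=-10*z^2 - 2*z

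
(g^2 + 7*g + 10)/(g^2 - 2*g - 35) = (g + 2)/(g - 7)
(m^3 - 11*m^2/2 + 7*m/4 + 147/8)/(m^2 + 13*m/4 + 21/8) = (4*m^2 - 28*m + 49)/(4*m + 7)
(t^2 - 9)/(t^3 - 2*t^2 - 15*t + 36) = (t + 3)/(t^2 + t - 12)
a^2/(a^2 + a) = a/(a + 1)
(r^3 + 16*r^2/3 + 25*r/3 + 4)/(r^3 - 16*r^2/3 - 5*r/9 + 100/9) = 3*(r^2 + 4*r + 3)/(3*r^2 - 20*r + 25)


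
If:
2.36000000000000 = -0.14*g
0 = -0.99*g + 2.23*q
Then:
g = -16.86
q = -7.48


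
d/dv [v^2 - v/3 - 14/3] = 2*v - 1/3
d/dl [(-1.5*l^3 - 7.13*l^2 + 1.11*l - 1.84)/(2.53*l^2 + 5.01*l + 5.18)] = (-3.795*l^4 - 15.03*l^3 - 61.8396*l^2 - 64.5564*l + 14.9682)/(6.4009*l^4 + 25.3506*l^3 + 51.3109*l^2 + 51.9036*l + 26.8324)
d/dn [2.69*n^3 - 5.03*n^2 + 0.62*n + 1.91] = 8.07*n^2 - 10.06*n + 0.62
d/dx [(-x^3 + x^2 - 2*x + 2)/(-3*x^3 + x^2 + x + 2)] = (2*x^4 - 14*x^3 + 15*x^2 - 6)/(9*x^6 - 6*x^5 - 5*x^4 - 10*x^3 + 5*x^2 + 4*x + 4)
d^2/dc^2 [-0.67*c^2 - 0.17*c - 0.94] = -1.34000000000000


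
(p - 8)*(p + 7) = p^2 - p - 56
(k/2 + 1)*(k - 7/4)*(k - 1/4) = k^3/2 - 57*k/32 + 7/16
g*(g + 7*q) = g^2 + 7*g*q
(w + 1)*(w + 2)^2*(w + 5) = w^4 + 10*w^3 + 33*w^2 + 44*w + 20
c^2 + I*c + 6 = (c - 2*I)*(c + 3*I)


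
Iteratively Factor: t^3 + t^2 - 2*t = (t - 1)*(t^2 + 2*t) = t*(t - 1)*(t + 2)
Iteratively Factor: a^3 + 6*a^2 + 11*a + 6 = (a + 2)*(a^2 + 4*a + 3) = (a + 2)*(a + 3)*(a + 1)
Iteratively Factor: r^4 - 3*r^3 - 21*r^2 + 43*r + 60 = (r + 4)*(r^3 - 7*r^2 + 7*r + 15) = (r + 1)*(r + 4)*(r^2 - 8*r + 15) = (r - 3)*(r + 1)*(r + 4)*(r - 5)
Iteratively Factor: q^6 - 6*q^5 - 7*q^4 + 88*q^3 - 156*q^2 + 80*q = (q - 2)*(q^5 - 4*q^4 - 15*q^3 + 58*q^2 - 40*q) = (q - 2)*(q - 1)*(q^4 - 3*q^3 - 18*q^2 + 40*q) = (q - 2)*(q - 1)*(q + 4)*(q^3 - 7*q^2 + 10*q) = q*(q - 2)*(q - 1)*(q + 4)*(q^2 - 7*q + 10) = q*(q - 2)^2*(q - 1)*(q + 4)*(q - 5)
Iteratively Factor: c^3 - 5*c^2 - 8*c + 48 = (c + 3)*(c^2 - 8*c + 16) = (c - 4)*(c + 3)*(c - 4)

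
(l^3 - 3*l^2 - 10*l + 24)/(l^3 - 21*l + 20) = (l^2 + l - 6)/(l^2 + 4*l - 5)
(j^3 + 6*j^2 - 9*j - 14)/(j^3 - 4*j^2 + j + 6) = (j + 7)/(j - 3)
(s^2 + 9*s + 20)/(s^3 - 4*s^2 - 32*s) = (s + 5)/(s*(s - 8))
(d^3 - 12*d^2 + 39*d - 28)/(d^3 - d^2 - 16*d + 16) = (d - 7)/(d + 4)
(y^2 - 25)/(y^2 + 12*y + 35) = (y - 5)/(y + 7)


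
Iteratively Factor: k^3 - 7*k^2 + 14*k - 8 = (k - 4)*(k^2 - 3*k + 2) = (k - 4)*(k - 1)*(k - 2)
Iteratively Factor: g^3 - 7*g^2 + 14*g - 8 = (g - 2)*(g^2 - 5*g + 4) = (g - 4)*(g - 2)*(g - 1)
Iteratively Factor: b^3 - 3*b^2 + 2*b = (b - 1)*(b^2 - 2*b) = b*(b - 1)*(b - 2)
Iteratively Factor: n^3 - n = (n + 1)*(n^2 - n) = n*(n + 1)*(n - 1)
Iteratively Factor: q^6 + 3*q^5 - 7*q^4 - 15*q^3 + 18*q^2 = (q - 1)*(q^5 + 4*q^4 - 3*q^3 - 18*q^2) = q*(q - 1)*(q^4 + 4*q^3 - 3*q^2 - 18*q) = q^2*(q - 1)*(q^3 + 4*q^2 - 3*q - 18) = q^2*(q - 1)*(q + 3)*(q^2 + q - 6) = q^2*(q - 2)*(q - 1)*(q + 3)*(q + 3)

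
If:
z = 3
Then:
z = 3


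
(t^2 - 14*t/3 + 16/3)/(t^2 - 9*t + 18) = (3*t^2 - 14*t + 16)/(3*(t^2 - 9*t + 18))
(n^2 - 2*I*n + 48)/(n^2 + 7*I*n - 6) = (n - 8*I)/(n + I)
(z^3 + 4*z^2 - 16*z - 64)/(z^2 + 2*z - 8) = (z^2 - 16)/(z - 2)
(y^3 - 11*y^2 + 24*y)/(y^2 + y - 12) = y*(y - 8)/(y + 4)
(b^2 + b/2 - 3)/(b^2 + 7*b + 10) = (b - 3/2)/(b + 5)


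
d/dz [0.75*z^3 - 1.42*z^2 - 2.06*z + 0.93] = 2.25*z^2 - 2.84*z - 2.06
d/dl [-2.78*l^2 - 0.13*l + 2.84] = -5.56*l - 0.13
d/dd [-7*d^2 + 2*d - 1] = 2 - 14*d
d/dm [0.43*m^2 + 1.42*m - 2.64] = 0.86*m + 1.42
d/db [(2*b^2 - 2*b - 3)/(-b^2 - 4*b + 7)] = 2*(-5*b^2 + 11*b - 13)/(b^4 + 8*b^3 + 2*b^2 - 56*b + 49)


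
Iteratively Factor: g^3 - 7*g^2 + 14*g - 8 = (g - 1)*(g^2 - 6*g + 8) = (g - 2)*(g - 1)*(g - 4)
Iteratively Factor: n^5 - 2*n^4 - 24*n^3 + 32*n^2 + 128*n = (n)*(n^4 - 2*n^3 - 24*n^2 + 32*n + 128) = n*(n - 4)*(n^3 + 2*n^2 - 16*n - 32) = n*(n - 4)^2*(n^2 + 6*n + 8) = n*(n - 4)^2*(n + 4)*(n + 2)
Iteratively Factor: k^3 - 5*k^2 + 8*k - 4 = (k - 2)*(k^2 - 3*k + 2) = (k - 2)^2*(k - 1)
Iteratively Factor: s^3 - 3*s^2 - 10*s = (s + 2)*(s^2 - 5*s) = (s - 5)*(s + 2)*(s)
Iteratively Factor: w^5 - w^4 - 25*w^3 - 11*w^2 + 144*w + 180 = (w + 2)*(w^4 - 3*w^3 - 19*w^2 + 27*w + 90) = (w + 2)*(w + 3)*(w^3 - 6*w^2 - w + 30) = (w - 3)*(w + 2)*(w + 3)*(w^2 - 3*w - 10) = (w - 5)*(w - 3)*(w + 2)*(w + 3)*(w + 2)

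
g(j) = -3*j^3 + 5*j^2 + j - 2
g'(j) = -9*j^2 + 10*j + 1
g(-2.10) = 45.73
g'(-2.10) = -59.69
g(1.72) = -0.75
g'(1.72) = -8.43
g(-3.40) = 170.31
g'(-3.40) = -137.04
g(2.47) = -14.23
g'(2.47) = -29.21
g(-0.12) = -2.04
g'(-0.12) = -0.33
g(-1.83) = 31.30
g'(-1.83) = -47.44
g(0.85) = 0.62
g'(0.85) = 3.00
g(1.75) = -1.02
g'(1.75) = -9.06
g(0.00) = -2.00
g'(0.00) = 1.00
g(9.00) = -1775.00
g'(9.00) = -638.00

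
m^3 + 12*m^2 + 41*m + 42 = (m + 2)*(m + 3)*(m + 7)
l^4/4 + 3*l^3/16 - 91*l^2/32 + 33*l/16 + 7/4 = (l/4 + 1)*(l - 2)*(l - 7/4)*(l + 1/2)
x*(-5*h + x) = -5*h*x + x^2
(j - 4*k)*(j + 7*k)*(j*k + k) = j^3*k + 3*j^2*k^2 + j^2*k - 28*j*k^3 + 3*j*k^2 - 28*k^3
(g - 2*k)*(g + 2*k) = g^2 - 4*k^2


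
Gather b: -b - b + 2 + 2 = 4 - 2*b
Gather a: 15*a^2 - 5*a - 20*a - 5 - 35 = 15*a^2 - 25*a - 40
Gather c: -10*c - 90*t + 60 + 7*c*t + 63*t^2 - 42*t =c*(7*t - 10) + 63*t^2 - 132*t + 60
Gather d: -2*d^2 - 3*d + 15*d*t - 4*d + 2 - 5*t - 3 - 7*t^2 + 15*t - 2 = -2*d^2 + d*(15*t - 7) - 7*t^2 + 10*t - 3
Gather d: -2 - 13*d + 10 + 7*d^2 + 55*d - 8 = 7*d^2 + 42*d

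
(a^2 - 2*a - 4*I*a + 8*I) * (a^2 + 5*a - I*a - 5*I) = a^4 + 3*a^3 - 5*I*a^3 - 14*a^2 - 15*I*a^2 - 12*a + 50*I*a + 40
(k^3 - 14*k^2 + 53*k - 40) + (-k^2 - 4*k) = k^3 - 15*k^2 + 49*k - 40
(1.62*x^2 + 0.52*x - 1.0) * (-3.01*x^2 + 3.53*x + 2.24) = -4.8762*x^4 + 4.1534*x^3 + 8.4744*x^2 - 2.3652*x - 2.24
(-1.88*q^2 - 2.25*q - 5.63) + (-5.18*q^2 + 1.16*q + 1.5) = -7.06*q^2 - 1.09*q - 4.13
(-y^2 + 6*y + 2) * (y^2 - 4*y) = -y^4 + 10*y^3 - 22*y^2 - 8*y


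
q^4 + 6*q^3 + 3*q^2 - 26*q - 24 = (q - 2)*(q + 1)*(q + 3)*(q + 4)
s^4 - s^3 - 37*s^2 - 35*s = s*(s - 7)*(s + 1)*(s + 5)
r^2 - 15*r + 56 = (r - 8)*(r - 7)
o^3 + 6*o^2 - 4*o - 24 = (o - 2)*(o + 2)*(o + 6)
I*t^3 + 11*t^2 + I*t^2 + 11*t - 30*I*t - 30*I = (t - 6*I)*(t - 5*I)*(I*t + I)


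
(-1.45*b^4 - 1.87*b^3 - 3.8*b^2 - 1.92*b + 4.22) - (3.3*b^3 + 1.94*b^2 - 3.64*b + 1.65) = -1.45*b^4 - 5.17*b^3 - 5.74*b^2 + 1.72*b + 2.57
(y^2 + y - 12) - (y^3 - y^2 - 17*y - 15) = -y^3 + 2*y^2 + 18*y + 3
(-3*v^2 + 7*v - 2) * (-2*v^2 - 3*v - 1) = 6*v^4 - 5*v^3 - 14*v^2 - v + 2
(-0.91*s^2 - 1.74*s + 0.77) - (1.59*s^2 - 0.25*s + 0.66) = -2.5*s^2 - 1.49*s + 0.11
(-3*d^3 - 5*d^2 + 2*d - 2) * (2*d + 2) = -6*d^4 - 16*d^3 - 6*d^2 - 4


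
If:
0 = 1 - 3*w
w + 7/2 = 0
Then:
No Solution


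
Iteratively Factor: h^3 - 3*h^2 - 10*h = (h)*(h^2 - 3*h - 10) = h*(h + 2)*(h - 5)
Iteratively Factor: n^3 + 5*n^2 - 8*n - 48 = (n + 4)*(n^2 + n - 12) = (n + 4)^2*(n - 3)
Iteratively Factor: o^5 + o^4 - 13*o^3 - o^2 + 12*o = (o - 1)*(o^4 + 2*o^3 - 11*o^2 - 12*o) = (o - 1)*(o + 1)*(o^3 + o^2 - 12*o) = o*(o - 1)*(o + 1)*(o^2 + o - 12) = o*(o - 1)*(o + 1)*(o + 4)*(o - 3)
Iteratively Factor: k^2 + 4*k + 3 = (k + 3)*(k + 1)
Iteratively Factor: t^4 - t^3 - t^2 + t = (t - 1)*(t^3 - t) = t*(t - 1)*(t^2 - 1) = t*(t - 1)^2*(t + 1)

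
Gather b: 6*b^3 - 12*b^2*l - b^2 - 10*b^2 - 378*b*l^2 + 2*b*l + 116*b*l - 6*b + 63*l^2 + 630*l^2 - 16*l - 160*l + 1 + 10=6*b^3 + b^2*(-12*l - 11) + b*(-378*l^2 + 118*l - 6) + 693*l^2 - 176*l + 11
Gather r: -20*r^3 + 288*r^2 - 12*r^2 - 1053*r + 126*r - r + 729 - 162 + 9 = -20*r^3 + 276*r^2 - 928*r + 576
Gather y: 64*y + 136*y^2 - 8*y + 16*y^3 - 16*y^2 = 16*y^3 + 120*y^2 + 56*y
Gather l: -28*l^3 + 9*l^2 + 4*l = -28*l^3 + 9*l^2 + 4*l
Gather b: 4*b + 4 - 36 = 4*b - 32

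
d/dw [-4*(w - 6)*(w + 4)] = 8 - 8*w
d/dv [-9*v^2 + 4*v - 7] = 4 - 18*v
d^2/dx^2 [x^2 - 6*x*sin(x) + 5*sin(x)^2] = 6*x*sin(x) - 20*sin(x)^2 - 12*cos(x) + 12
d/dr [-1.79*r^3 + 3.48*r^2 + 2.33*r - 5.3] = -5.37*r^2 + 6.96*r + 2.33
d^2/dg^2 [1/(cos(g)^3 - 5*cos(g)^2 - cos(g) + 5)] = ((5 - cos(g))*(-cos(g) - 40*cos(2*g) + 9*cos(3*g))/4 + 2*(-3*cos(g)^2 + 10*cos(g) + 1)^2)/((5 - cos(g))^3*sin(g)^4)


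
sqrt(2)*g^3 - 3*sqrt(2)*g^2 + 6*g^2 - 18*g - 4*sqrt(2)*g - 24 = (g - 4)*(g + 3*sqrt(2))*(sqrt(2)*g + sqrt(2))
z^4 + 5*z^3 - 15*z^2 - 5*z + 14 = (z - 2)*(z - 1)*(z + 1)*(z + 7)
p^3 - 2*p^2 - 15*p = p*(p - 5)*(p + 3)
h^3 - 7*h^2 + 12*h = h*(h - 4)*(h - 3)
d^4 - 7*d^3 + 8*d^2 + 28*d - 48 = (d - 4)*(d - 3)*(d - 2)*(d + 2)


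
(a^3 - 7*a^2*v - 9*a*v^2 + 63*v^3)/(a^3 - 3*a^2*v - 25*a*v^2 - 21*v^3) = (a - 3*v)/(a + v)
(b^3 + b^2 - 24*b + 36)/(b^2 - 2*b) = b + 3 - 18/b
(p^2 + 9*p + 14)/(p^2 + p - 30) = (p^2 + 9*p + 14)/(p^2 + p - 30)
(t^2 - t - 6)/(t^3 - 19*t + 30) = (t + 2)/(t^2 + 3*t - 10)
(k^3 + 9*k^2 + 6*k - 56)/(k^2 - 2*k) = k + 11 + 28/k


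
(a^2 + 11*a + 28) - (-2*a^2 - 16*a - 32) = 3*a^2 + 27*a + 60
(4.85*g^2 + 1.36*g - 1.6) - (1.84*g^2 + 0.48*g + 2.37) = 3.01*g^2 + 0.88*g - 3.97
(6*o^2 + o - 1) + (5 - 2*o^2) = 4*o^2 + o + 4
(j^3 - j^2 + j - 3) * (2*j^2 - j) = 2*j^5 - 3*j^4 + 3*j^3 - 7*j^2 + 3*j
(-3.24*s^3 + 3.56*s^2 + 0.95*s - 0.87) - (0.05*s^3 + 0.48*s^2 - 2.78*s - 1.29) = -3.29*s^3 + 3.08*s^2 + 3.73*s + 0.42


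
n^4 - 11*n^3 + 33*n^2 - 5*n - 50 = (n - 5)^2*(n - 2)*(n + 1)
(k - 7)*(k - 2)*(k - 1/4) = k^3 - 37*k^2/4 + 65*k/4 - 7/2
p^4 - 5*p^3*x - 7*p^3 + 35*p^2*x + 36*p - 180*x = (p - 6)*(p - 3)*(p + 2)*(p - 5*x)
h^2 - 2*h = h*(h - 2)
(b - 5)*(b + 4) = b^2 - b - 20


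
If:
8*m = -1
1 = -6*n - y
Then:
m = -1/8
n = -y/6 - 1/6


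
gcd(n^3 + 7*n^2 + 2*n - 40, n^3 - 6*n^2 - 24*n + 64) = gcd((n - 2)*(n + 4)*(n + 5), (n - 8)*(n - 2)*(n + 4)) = n^2 + 2*n - 8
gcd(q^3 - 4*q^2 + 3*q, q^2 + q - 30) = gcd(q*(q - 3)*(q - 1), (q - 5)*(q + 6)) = 1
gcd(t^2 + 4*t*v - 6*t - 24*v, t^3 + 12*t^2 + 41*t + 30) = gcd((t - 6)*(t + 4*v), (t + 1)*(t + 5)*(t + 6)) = 1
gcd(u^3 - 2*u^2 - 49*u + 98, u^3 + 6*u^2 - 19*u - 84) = u + 7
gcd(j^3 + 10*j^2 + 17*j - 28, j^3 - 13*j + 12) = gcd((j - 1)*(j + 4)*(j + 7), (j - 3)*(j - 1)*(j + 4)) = j^2 + 3*j - 4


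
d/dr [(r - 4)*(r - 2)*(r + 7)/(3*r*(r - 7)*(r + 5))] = (-3*r^4 - 2*r^3 - 271*r^2 + 224*r + 1960)/(3*r^2*(r^4 - 4*r^3 - 66*r^2 + 140*r + 1225))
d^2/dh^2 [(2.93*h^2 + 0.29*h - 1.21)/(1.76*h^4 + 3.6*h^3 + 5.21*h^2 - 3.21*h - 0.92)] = (54.455808*h^8 + 122.166528*h^7 - 23.351136*h^6 + 7.14863999999966*h^5 - 28.41072*h^4 - 70.0732120000001*h^3 - 40.890174*h^2 + 105.712014*h - 33.288418)/(5.451776*h^12 + 33.45408*h^11 + 116.844288*h^10 + 214.889472*h^9 + 215.304912*h^8 - 43.229736*h^7 - 251.799943*h^6 - 222.460731*h^5 + 154.393479*h^4 + 68.381991*h^3 - 15.210084*h^2 - 8.150832*h - 0.778688)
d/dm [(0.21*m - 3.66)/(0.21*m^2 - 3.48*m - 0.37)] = (-0.0441*m^2 + 1.5372*m - 12.8145)/(0.0441*m^4 - 1.4616*m^3 + 11.955*m^2 + 2.5752*m + 0.1369)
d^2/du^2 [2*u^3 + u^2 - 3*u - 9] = 12*u + 2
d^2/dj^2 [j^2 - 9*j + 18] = 2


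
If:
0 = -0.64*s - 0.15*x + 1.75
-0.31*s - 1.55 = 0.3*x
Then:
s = 5.21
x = -10.55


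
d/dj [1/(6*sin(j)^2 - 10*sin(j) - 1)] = 2*(5 - 6*sin(j))*cos(j)/(-6*sin(j)^2 + 10*sin(j) + 1)^2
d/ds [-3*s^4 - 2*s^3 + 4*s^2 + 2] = 2*s*(-6*s^2 - 3*s + 4)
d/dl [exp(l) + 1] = exp(l)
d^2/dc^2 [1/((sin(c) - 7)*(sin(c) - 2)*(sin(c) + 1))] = (-9*sin(c)^5 + 97*sin(c)^4 - 351*sin(c)^3 + 469*sin(c)^2 - 528*sin(c) + 274)/((sin(c) - 7)^3*(sin(c) - 2)^3*(sin(c) + 1)^2)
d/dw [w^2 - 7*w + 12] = 2*w - 7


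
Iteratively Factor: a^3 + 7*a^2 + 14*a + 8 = (a + 4)*(a^2 + 3*a + 2) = (a + 2)*(a + 4)*(a + 1)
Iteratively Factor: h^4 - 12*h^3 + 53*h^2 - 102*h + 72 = (h - 4)*(h^3 - 8*h^2 + 21*h - 18) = (h - 4)*(h - 3)*(h^2 - 5*h + 6) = (h - 4)*(h - 3)*(h - 2)*(h - 3)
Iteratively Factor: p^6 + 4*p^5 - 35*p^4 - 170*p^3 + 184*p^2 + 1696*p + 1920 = (p - 5)*(p^5 + 9*p^4 + 10*p^3 - 120*p^2 - 416*p - 384) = (p - 5)*(p + 3)*(p^4 + 6*p^3 - 8*p^2 - 96*p - 128) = (p - 5)*(p + 2)*(p + 3)*(p^3 + 4*p^2 - 16*p - 64) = (p - 5)*(p - 4)*(p + 2)*(p + 3)*(p^2 + 8*p + 16) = (p - 5)*(p - 4)*(p + 2)*(p + 3)*(p + 4)*(p + 4)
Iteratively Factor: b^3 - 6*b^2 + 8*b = (b - 2)*(b^2 - 4*b) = b*(b - 2)*(b - 4)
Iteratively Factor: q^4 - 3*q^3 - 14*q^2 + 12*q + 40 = (q + 2)*(q^3 - 5*q^2 - 4*q + 20) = (q + 2)^2*(q^2 - 7*q + 10) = (q - 5)*(q + 2)^2*(q - 2)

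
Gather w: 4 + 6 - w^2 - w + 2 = -w^2 - w + 12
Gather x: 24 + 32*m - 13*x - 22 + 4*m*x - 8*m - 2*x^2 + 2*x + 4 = 24*m - 2*x^2 + x*(4*m - 11) + 6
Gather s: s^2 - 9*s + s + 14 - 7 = s^2 - 8*s + 7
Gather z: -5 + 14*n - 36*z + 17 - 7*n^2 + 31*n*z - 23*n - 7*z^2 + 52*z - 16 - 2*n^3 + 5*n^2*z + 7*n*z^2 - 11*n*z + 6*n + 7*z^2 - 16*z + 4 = -2*n^3 - 7*n^2 + 7*n*z^2 - 3*n + z*(5*n^2 + 20*n)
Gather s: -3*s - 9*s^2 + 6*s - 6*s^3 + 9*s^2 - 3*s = -6*s^3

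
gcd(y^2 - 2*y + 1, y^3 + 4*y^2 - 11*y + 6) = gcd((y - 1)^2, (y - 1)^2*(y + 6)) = y^2 - 2*y + 1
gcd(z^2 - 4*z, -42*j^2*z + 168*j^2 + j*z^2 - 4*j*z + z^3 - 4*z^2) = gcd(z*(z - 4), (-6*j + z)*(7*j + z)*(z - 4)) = z - 4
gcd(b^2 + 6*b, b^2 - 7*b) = b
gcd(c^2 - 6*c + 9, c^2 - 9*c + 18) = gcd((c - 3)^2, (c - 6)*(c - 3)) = c - 3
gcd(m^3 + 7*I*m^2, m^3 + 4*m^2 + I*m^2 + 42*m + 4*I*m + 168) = m + 7*I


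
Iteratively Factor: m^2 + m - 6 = (m + 3)*(m - 2)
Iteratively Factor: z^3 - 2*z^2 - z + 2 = (z - 1)*(z^2 - z - 2) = (z - 1)*(z + 1)*(z - 2)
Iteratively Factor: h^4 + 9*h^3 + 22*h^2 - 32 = (h + 4)*(h^3 + 5*h^2 + 2*h - 8) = (h + 2)*(h + 4)*(h^2 + 3*h - 4) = (h + 2)*(h + 4)^2*(h - 1)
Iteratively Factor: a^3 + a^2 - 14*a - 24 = (a - 4)*(a^2 + 5*a + 6) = (a - 4)*(a + 2)*(a + 3)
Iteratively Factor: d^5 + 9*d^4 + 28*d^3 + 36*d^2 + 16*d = (d)*(d^4 + 9*d^3 + 28*d^2 + 36*d + 16) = d*(d + 1)*(d^3 + 8*d^2 + 20*d + 16) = d*(d + 1)*(d + 2)*(d^2 + 6*d + 8) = d*(d + 1)*(d + 2)*(d + 4)*(d + 2)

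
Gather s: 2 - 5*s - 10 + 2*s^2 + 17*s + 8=2*s^2 + 12*s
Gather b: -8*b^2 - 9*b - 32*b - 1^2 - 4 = -8*b^2 - 41*b - 5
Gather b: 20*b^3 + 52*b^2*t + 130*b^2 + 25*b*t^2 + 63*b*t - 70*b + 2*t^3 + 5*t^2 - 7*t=20*b^3 + b^2*(52*t + 130) + b*(25*t^2 + 63*t - 70) + 2*t^3 + 5*t^2 - 7*t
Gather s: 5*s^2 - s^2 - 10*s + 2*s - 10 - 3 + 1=4*s^2 - 8*s - 12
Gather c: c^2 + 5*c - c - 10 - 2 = c^2 + 4*c - 12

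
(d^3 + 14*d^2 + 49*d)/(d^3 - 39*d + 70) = d*(d + 7)/(d^2 - 7*d + 10)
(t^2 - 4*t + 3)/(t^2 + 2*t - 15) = (t - 1)/(t + 5)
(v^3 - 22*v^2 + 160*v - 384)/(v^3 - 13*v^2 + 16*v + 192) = (v - 6)/(v + 3)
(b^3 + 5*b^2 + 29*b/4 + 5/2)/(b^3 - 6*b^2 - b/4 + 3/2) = (2*b^2 + 9*b + 10)/(2*b^2 - 13*b + 6)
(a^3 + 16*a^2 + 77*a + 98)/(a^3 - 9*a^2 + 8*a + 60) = (a^2 + 14*a + 49)/(a^2 - 11*a + 30)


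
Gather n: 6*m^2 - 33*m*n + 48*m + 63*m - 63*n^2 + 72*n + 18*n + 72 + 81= 6*m^2 + 111*m - 63*n^2 + n*(90 - 33*m) + 153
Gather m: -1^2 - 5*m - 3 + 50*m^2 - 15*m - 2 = 50*m^2 - 20*m - 6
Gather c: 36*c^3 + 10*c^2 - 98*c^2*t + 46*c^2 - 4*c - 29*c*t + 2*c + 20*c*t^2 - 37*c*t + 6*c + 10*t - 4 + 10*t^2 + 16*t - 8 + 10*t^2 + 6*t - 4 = 36*c^3 + c^2*(56 - 98*t) + c*(20*t^2 - 66*t + 4) + 20*t^2 + 32*t - 16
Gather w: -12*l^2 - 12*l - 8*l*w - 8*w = -12*l^2 - 12*l + w*(-8*l - 8)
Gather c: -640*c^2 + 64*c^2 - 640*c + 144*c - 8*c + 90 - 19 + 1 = -576*c^2 - 504*c + 72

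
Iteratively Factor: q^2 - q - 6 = (q + 2)*(q - 3)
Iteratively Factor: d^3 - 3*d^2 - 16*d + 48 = (d + 4)*(d^2 - 7*d + 12) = (d - 3)*(d + 4)*(d - 4)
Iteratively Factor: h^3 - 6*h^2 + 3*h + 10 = (h - 5)*(h^2 - h - 2) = (h - 5)*(h - 2)*(h + 1)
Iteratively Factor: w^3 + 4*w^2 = (w)*(w^2 + 4*w) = w*(w + 4)*(w)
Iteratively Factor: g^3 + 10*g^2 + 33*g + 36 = (g + 3)*(g^2 + 7*g + 12) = (g + 3)^2*(g + 4)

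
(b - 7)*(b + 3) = b^2 - 4*b - 21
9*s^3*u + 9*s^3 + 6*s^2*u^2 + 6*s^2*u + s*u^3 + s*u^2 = (3*s + u)^2*(s*u + s)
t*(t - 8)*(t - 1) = t^3 - 9*t^2 + 8*t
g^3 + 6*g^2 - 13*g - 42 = (g - 3)*(g + 2)*(g + 7)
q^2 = q^2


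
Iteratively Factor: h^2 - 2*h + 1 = (h - 1)*(h - 1)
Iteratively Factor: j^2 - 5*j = (j)*(j - 5)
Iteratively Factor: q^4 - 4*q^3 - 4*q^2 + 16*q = (q)*(q^3 - 4*q^2 - 4*q + 16) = q*(q + 2)*(q^2 - 6*q + 8) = q*(q - 2)*(q + 2)*(q - 4)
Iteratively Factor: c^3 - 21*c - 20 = (c - 5)*(c^2 + 5*c + 4) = (c - 5)*(c + 4)*(c + 1)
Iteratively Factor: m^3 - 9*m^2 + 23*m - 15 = (m - 5)*(m^2 - 4*m + 3) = (m - 5)*(m - 3)*(m - 1)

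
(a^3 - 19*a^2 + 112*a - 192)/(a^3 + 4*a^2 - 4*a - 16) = (a^3 - 19*a^2 + 112*a - 192)/(a^3 + 4*a^2 - 4*a - 16)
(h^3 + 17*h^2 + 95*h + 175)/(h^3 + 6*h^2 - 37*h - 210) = (h + 5)/(h - 6)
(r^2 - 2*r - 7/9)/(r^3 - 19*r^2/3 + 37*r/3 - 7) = (r + 1/3)/(r^2 - 4*r + 3)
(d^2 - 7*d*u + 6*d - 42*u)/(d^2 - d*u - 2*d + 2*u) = (d^2 - 7*d*u + 6*d - 42*u)/(d^2 - d*u - 2*d + 2*u)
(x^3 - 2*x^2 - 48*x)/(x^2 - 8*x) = x + 6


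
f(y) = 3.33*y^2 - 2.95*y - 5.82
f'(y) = 6.66*y - 2.95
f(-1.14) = 1.87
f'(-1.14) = -10.54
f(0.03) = -5.91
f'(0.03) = -2.75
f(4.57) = 50.25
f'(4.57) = 27.49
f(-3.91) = 56.62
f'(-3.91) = -28.99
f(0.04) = -5.93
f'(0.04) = -2.68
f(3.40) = 22.64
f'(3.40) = 19.69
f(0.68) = -6.29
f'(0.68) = 1.58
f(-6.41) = 149.91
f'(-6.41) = -45.64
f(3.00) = 15.30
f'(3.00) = 17.03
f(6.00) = 96.36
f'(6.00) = 37.01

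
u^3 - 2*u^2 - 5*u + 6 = (u - 3)*(u - 1)*(u + 2)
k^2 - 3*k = k*(k - 3)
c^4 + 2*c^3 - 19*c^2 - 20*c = c*(c - 4)*(c + 1)*(c + 5)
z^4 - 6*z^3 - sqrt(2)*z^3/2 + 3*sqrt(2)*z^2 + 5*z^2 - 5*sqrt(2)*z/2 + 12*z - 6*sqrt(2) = (z - 4)*(z - 3)*(z + 1)*(z - sqrt(2)/2)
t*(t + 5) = t^2 + 5*t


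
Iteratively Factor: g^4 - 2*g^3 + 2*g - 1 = (g + 1)*(g^3 - 3*g^2 + 3*g - 1) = (g - 1)*(g + 1)*(g^2 - 2*g + 1) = (g - 1)^2*(g + 1)*(g - 1)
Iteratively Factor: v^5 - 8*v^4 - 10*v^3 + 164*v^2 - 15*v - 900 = (v - 5)*(v^4 - 3*v^3 - 25*v^2 + 39*v + 180) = (v - 5)*(v - 4)*(v^3 + v^2 - 21*v - 45) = (v - 5)*(v - 4)*(v + 3)*(v^2 - 2*v - 15) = (v - 5)^2*(v - 4)*(v + 3)*(v + 3)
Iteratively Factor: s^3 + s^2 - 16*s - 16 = (s - 4)*(s^2 + 5*s + 4) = (s - 4)*(s + 4)*(s + 1)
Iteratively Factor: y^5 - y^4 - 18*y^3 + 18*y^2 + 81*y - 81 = (y - 1)*(y^4 - 18*y^2 + 81) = (y - 1)*(y + 3)*(y^3 - 3*y^2 - 9*y + 27) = (y - 3)*(y - 1)*(y + 3)*(y^2 - 9) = (y - 3)^2*(y - 1)*(y + 3)*(y + 3)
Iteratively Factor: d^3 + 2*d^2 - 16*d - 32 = (d + 2)*(d^2 - 16) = (d + 2)*(d + 4)*(d - 4)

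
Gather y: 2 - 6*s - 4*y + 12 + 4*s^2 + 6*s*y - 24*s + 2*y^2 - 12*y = 4*s^2 - 30*s + 2*y^2 + y*(6*s - 16) + 14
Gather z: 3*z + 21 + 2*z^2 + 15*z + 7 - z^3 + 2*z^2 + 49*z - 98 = -z^3 + 4*z^2 + 67*z - 70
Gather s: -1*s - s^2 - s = -s^2 - 2*s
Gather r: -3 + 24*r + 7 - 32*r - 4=-8*r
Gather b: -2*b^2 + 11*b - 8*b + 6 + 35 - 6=-2*b^2 + 3*b + 35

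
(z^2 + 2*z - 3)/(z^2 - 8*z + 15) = (z^2 + 2*z - 3)/(z^2 - 8*z + 15)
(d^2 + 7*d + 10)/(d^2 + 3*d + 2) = (d + 5)/(d + 1)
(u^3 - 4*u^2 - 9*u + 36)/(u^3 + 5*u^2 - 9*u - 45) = (u - 4)/(u + 5)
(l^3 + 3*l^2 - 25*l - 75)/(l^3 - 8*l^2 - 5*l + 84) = (l^2 - 25)/(l^2 - 11*l + 28)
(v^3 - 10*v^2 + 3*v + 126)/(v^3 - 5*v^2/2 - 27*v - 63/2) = 2*(v - 6)/(2*v + 3)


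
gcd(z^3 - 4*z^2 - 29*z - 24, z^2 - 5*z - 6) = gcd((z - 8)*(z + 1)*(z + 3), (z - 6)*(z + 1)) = z + 1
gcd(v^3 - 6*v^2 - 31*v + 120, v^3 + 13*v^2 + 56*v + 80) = v + 5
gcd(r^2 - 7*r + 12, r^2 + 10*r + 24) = 1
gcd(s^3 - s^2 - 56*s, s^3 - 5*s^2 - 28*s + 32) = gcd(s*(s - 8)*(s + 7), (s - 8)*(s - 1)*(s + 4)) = s - 8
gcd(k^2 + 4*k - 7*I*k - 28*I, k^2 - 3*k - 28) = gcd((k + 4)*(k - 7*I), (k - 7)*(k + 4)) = k + 4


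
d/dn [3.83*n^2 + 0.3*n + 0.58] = 7.66*n + 0.3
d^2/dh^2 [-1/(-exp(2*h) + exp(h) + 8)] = ((1 - 4*exp(h))*(-exp(2*h) + exp(h) + 8) - 2*(2*exp(h) - 1)^2*exp(h))*exp(h)/(-exp(2*h) + exp(h) + 8)^3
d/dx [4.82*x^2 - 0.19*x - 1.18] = 9.64*x - 0.19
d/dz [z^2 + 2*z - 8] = 2*z + 2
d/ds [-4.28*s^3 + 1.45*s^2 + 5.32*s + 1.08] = -12.84*s^2 + 2.9*s + 5.32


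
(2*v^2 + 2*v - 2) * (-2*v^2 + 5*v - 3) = -4*v^4 + 6*v^3 + 8*v^2 - 16*v + 6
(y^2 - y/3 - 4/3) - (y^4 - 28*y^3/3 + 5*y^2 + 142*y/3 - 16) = -y^4 + 28*y^3/3 - 4*y^2 - 143*y/3 + 44/3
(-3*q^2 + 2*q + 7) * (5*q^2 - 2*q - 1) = -15*q^4 + 16*q^3 + 34*q^2 - 16*q - 7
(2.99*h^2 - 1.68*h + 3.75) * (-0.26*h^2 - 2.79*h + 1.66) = -0.7774*h^4 - 7.9053*h^3 + 8.6756*h^2 - 13.2513*h + 6.225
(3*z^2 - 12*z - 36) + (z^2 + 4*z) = 4*z^2 - 8*z - 36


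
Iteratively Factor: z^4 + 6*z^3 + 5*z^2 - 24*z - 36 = (z - 2)*(z^3 + 8*z^2 + 21*z + 18) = (z - 2)*(z + 3)*(z^2 + 5*z + 6) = (z - 2)*(z + 2)*(z + 3)*(z + 3)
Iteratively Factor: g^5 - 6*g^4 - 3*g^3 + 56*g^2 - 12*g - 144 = (g + 2)*(g^4 - 8*g^3 + 13*g^2 + 30*g - 72) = (g - 4)*(g + 2)*(g^3 - 4*g^2 - 3*g + 18) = (g - 4)*(g + 2)^2*(g^2 - 6*g + 9) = (g - 4)*(g - 3)*(g + 2)^2*(g - 3)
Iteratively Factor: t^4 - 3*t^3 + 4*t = (t - 2)*(t^3 - t^2 - 2*t) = (t - 2)^2*(t^2 + t) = t*(t - 2)^2*(t + 1)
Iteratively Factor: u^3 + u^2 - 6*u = (u - 2)*(u^2 + 3*u) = (u - 2)*(u + 3)*(u)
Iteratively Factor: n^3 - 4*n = (n + 2)*(n^2 - 2*n) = n*(n + 2)*(n - 2)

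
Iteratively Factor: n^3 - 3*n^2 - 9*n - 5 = (n + 1)*(n^2 - 4*n - 5) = (n - 5)*(n + 1)*(n + 1)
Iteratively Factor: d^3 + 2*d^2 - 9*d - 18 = (d - 3)*(d^2 + 5*d + 6) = (d - 3)*(d + 2)*(d + 3)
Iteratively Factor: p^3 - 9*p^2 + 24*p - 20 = (p - 2)*(p^2 - 7*p + 10) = (p - 2)^2*(p - 5)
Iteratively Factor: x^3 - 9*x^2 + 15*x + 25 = (x - 5)*(x^2 - 4*x - 5) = (x - 5)^2*(x + 1)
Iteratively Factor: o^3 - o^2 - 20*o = (o + 4)*(o^2 - 5*o) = o*(o + 4)*(o - 5)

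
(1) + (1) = 2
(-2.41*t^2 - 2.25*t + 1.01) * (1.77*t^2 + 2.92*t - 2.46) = -4.2657*t^4 - 11.0197*t^3 + 1.1463*t^2 + 8.4842*t - 2.4846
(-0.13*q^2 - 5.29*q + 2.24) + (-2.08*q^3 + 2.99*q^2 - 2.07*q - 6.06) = -2.08*q^3 + 2.86*q^2 - 7.36*q - 3.82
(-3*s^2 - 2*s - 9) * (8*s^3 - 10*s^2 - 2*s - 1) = -24*s^5 + 14*s^4 - 46*s^3 + 97*s^2 + 20*s + 9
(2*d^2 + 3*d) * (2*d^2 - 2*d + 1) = 4*d^4 + 2*d^3 - 4*d^2 + 3*d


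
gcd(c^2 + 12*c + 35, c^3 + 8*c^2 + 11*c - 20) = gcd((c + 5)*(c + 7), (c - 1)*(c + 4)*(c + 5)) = c + 5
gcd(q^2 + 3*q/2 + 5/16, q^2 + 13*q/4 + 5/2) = q + 5/4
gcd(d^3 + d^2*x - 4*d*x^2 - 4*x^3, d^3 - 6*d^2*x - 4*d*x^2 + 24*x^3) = -d^2 + 4*x^2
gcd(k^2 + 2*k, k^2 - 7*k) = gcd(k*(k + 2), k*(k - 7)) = k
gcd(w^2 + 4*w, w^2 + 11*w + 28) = w + 4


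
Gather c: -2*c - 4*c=-6*c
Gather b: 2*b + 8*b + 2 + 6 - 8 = 10*b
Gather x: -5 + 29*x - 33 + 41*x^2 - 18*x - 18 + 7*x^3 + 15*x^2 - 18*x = 7*x^3 + 56*x^2 - 7*x - 56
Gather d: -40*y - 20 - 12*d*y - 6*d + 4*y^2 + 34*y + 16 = d*(-12*y - 6) + 4*y^2 - 6*y - 4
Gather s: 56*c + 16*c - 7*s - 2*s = 72*c - 9*s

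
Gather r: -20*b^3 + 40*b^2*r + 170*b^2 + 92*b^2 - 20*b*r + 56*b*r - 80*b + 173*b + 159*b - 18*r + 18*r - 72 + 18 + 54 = -20*b^3 + 262*b^2 + 252*b + r*(40*b^2 + 36*b)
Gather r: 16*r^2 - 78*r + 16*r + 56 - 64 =16*r^2 - 62*r - 8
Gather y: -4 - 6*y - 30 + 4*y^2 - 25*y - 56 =4*y^2 - 31*y - 90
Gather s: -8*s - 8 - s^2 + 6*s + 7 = -s^2 - 2*s - 1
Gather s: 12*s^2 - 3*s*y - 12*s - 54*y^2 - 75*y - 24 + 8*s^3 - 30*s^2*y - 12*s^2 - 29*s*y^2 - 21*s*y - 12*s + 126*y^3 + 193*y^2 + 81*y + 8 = 8*s^3 - 30*s^2*y + s*(-29*y^2 - 24*y - 24) + 126*y^3 + 139*y^2 + 6*y - 16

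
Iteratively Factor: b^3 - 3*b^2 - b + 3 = (b + 1)*(b^2 - 4*b + 3) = (b - 3)*(b + 1)*(b - 1)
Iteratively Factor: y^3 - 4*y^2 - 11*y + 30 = (y + 3)*(y^2 - 7*y + 10) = (y - 5)*(y + 3)*(y - 2)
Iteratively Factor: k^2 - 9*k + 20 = (k - 4)*(k - 5)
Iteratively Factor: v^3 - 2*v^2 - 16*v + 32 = (v + 4)*(v^2 - 6*v + 8) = (v - 2)*(v + 4)*(v - 4)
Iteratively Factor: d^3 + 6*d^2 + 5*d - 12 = (d + 4)*(d^2 + 2*d - 3) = (d + 3)*(d + 4)*(d - 1)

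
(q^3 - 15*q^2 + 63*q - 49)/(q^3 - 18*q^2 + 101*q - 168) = (q^2 - 8*q + 7)/(q^2 - 11*q + 24)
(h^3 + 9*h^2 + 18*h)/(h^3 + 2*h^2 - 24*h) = (h + 3)/(h - 4)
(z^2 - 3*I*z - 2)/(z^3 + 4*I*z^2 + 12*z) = (z - I)/(z*(z + 6*I))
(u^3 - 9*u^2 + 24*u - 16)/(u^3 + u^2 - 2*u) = (u^2 - 8*u + 16)/(u*(u + 2))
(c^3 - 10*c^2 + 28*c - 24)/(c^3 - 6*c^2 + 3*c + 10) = (c^2 - 8*c + 12)/(c^2 - 4*c - 5)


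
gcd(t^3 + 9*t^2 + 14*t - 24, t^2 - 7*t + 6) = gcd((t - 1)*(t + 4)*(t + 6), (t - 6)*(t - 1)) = t - 1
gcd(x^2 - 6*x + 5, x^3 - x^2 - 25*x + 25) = x^2 - 6*x + 5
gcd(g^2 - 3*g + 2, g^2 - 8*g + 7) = g - 1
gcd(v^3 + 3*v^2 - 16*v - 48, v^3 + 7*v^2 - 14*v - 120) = v - 4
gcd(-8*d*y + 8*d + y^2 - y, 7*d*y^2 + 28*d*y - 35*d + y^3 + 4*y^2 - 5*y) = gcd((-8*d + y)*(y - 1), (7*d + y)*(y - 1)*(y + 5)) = y - 1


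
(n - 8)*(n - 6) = n^2 - 14*n + 48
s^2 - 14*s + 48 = (s - 8)*(s - 6)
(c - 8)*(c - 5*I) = c^2 - 8*c - 5*I*c + 40*I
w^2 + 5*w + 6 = (w + 2)*(w + 3)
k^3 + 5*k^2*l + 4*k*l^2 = k*(k + l)*(k + 4*l)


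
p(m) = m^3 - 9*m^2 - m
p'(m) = 3*m^2 - 18*m - 1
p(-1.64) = -26.98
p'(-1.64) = 36.59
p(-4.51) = -270.28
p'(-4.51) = 141.20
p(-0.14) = -0.04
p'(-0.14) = 1.58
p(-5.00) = -345.00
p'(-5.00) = 164.00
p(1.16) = -11.71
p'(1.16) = -17.84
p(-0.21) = -0.20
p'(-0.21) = 2.91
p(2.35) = -39.07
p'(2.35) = -26.73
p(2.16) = -34.07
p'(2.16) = -25.88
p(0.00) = 0.00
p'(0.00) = -1.00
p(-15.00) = -5385.00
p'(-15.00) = 944.00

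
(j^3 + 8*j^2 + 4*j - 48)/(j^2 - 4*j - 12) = (-j^3 - 8*j^2 - 4*j + 48)/(-j^2 + 4*j + 12)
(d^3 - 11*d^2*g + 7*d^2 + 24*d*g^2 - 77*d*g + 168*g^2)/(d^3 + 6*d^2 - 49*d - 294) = (d^2 - 11*d*g + 24*g^2)/(d^2 - d - 42)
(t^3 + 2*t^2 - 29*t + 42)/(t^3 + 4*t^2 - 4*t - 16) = (t^2 + 4*t - 21)/(t^2 + 6*t + 8)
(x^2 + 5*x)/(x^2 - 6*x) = (x + 5)/(x - 6)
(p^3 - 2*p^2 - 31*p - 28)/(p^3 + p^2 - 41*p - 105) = (p^2 + 5*p + 4)/(p^2 + 8*p + 15)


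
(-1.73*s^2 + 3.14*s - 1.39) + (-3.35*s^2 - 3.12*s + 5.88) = -5.08*s^2 + 0.02*s + 4.49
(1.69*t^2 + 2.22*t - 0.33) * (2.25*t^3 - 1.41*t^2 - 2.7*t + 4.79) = 3.8025*t^5 + 2.6121*t^4 - 8.4357*t^3 + 2.5664*t^2 + 11.5248*t - 1.5807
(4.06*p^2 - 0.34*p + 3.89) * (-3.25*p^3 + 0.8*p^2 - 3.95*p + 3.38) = -13.195*p^5 + 4.353*p^4 - 28.9515*p^3 + 18.1778*p^2 - 16.5147*p + 13.1482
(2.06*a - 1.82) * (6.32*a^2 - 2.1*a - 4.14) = 13.0192*a^3 - 15.8284*a^2 - 4.7064*a + 7.5348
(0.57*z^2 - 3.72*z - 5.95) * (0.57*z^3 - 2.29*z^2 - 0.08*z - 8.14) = 0.3249*z^5 - 3.4257*z^4 + 5.0817*z^3 + 9.2833*z^2 + 30.7568*z + 48.433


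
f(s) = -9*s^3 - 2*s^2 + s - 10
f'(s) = -27*s^2 - 4*s + 1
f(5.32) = -1416.40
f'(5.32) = -784.44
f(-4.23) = 631.17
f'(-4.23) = -465.19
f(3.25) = -336.83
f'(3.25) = -297.19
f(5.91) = -1931.77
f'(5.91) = -965.70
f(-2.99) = 209.71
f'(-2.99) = -228.42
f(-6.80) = 2720.61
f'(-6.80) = -1220.28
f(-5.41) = 1351.12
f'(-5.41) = -767.60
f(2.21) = -114.70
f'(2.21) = -139.71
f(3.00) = -268.00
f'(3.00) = -254.00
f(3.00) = -268.00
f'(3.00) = -254.00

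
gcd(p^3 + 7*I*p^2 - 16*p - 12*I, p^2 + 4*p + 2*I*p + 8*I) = p + 2*I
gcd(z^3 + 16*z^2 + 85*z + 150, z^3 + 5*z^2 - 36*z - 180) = z^2 + 11*z + 30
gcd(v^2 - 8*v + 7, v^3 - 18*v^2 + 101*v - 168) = v - 7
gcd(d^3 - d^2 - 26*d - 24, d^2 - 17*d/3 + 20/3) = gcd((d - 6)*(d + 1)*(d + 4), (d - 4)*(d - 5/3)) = 1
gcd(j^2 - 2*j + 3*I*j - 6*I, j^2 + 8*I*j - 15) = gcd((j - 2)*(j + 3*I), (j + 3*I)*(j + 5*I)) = j + 3*I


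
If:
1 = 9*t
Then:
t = 1/9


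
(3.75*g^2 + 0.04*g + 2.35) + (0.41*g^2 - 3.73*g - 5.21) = 4.16*g^2 - 3.69*g - 2.86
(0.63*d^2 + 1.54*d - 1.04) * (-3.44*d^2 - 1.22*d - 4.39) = -2.1672*d^4 - 6.0662*d^3 - 1.0669*d^2 - 5.4918*d + 4.5656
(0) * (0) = 0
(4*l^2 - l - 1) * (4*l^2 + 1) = 16*l^4 - 4*l^3 - l - 1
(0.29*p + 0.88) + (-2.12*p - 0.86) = 0.02 - 1.83*p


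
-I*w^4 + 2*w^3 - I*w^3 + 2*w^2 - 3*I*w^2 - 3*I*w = w*(w - I)*(w + 3*I)*(-I*w - I)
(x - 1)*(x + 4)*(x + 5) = x^3 + 8*x^2 + 11*x - 20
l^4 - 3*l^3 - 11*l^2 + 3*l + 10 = (l - 5)*(l - 1)*(l + 1)*(l + 2)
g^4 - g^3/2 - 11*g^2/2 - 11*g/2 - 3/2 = (g - 3)*(g + 1/2)*(g + 1)^2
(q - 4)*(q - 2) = q^2 - 6*q + 8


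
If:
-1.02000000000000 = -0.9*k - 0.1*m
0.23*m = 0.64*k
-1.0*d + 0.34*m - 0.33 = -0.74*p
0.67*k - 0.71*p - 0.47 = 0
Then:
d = 0.60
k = 0.87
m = 2.41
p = 0.15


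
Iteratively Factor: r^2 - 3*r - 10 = (r + 2)*(r - 5)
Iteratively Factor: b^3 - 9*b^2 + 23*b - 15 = (b - 1)*(b^2 - 8*b + 15) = (b - 5)*(b - 1)*(b - 3)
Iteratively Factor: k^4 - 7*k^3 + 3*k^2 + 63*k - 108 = (k - 4)*(k^3 - 3*k^2 - 9*k + 27) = (k - 4)*(k + 3)*(k^2 - 6*k + 9) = (k - 4)*(k - 3)*(k + 3)*(k - 3)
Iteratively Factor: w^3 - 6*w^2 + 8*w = (w - 4)*(w^2 - 2*w) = w*(w - 4)*(w - 2)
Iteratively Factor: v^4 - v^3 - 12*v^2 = (v + 3)*(v^3 - 4*v^2) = v*(v + 3)*(v^2 - 4*v) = v^2*(v + 3)*(v - 4)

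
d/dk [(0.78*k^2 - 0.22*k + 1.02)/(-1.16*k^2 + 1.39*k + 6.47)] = (0.829*k^2 + 12.4596*k - 2.8412)/(1.3456*k^4 - 3.2248*k^3 - 13.0783*k^2 + 17.9866*k + 41.8609)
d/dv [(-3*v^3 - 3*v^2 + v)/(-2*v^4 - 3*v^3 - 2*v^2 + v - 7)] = (-6*v^6 - 12*v^5 + 3*v^4 + 62*v^2 + 42*v - 7)/(4*v^8 + 12*v^7 + 17*v^6 + 8*v^5 + 26*v^4 + 38*v^3 + 29*v^2 - 14*v + 49)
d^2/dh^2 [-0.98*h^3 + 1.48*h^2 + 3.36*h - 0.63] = 2.96 - 5.88*h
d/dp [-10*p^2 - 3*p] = -20*p - 3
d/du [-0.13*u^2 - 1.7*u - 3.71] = -0.26*u - 1.7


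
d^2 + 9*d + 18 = (d + 3)*(d + 6)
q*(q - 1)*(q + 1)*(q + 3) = q^4 + 3*q^3 - q^2 - 3*q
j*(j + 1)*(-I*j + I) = -I*j^3 + I*j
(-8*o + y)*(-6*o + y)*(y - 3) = 48*o^2*y - 144*o^2 - 14*o*y^2 + 42*o*y + y^3 - 3*y^2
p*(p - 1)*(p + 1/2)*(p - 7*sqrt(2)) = p^4 - 7*sqrt(2)*p^3 - p^3/2 - p^2/2 + 7*sqrt(2)*p^2/2 + 7*sqrt(2)*p/2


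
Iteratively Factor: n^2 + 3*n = (n + 3)*(n)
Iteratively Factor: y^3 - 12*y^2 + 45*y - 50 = (y - 2)*(y^2 - 10*y + 25) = (y - 5)*(y - 2)*(y - 5)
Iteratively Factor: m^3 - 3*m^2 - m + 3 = (m - 1)*(m^2 - 2*m - 3) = (m - 3)*(m - 1)*(m + 1)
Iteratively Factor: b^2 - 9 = (b - 3)*(b + 3)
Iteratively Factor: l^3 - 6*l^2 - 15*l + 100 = (l + 4)*(l^2 - 10*l + 25) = (l - 5)*(l + 4)*(l - 5)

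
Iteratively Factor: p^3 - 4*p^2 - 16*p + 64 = (p - 4)*(p^2 - 16) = (p - 4)*(p + 4)*(p - 4)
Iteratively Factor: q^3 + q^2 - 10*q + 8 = (q - 2)*(q^2 + 3*q - 4) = (q - 2)*(q - 1)*(q + 4)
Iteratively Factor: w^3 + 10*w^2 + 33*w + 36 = (w + 3)*(w^2 + 7*w + 12) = (w + 3)*(w + 4)*(w + 3)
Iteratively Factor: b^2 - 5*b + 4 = (b - 4)*(b - 1)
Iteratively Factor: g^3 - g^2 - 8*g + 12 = (g - 2)*(g^2 + g - 6) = (g - 2)*(g + 3)*(g - 2)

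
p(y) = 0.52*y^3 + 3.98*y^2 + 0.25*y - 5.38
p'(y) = 1.56*y^2 + 7.96*y + 0.25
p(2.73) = 35.55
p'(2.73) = 33.61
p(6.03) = 254.86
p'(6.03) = 104.97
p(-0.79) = -3.35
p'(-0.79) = -5.06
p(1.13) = 0.73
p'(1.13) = 11.24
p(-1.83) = 4.30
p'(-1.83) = -9.09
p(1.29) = 2.68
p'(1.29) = 13.11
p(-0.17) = -5.31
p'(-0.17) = -1.06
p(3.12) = 49.94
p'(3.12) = 40.27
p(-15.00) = -868.63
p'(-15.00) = 231.85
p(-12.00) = -333.82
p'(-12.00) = 129.37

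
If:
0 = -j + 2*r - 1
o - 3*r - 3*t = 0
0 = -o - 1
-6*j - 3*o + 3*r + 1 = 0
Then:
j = 11/9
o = -1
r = 10/9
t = -13/9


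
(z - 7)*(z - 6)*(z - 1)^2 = z^4 - 15*z^3 + 69*z^2 - 97*z + 42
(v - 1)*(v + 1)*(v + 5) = v^3 + 5*v^2 - v - 5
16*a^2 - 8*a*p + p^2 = (-4*a + p)^2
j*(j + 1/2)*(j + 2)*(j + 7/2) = j^4 + 6*j^3 + 39*j^2/4 + 7*j/2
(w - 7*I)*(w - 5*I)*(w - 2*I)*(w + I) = w^4 - 13*I*w^3 - 45*w^2 + 11*I*w - 70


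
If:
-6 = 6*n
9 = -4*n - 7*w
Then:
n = -1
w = -5/7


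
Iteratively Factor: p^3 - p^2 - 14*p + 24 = (p - 2)*(p^2 + p - 12) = (p - 3)*(p - 2)*(p + 4)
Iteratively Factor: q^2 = (q)*(q)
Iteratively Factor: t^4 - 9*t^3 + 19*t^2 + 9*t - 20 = (t + 1)*(t^3 - 10*t^2 + 29*t - 20) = (t - 5)*(t + 1)*(t^2 - 5*t + 4) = (t - 5)*(t - 1)*(t + 1)*(t - 4)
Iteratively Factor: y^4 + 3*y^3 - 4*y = (y)*(y^3 + 3*y^2 - 4) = y*(y + 2)*(y^2 + y - 2) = y*(y - 1)*(y + 2)*(y + 2)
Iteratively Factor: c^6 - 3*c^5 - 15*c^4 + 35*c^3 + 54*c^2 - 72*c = (c - 1)*(c^5 - 2*c^4 - 17*c^3 + 18*c^2 + 72*c) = (c - 3)*(c - 1)*(c^4 + c^3 - 14*c^2 - 24*c) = (c - 4)*(c - 3)*(c - 1)*(c^3 + 5*c^2 + 6*c) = (c - 4)*(c - 3)*(c - 1)*(c + 3)*(c^2 + 2*c) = (c - 4)*(c - 3)*(c - 1)*(c + 2)*(c + 3)*(c)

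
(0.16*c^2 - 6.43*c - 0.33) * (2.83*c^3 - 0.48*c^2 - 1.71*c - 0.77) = 0.4528*c^5 - 18.2737*c^4 + 1.8789*c^3 + 11.0305*c^2 + 5.5154*c + 0.2541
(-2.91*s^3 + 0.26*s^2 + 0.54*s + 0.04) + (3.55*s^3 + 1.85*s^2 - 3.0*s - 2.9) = 0.64*s^3 + 2.11*s^2 - 2.46*s - 2.86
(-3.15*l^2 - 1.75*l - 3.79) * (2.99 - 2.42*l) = 7.623*l^3 - 5.1835*l^2 + 3.9393*l - 11.3321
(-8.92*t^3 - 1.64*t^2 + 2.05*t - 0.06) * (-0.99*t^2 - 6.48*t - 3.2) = 8.8308*t^5 + 59.4252*t^4 + 37.1417*t^3 - 7.9766*t^2 - 6.1712*t + 0.192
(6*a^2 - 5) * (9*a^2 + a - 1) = 54*a^4 + 6*a^3 - 51*a^2 - 5*a + 5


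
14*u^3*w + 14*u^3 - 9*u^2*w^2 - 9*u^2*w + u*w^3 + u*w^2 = (-7*u + w)*(-2*u + w)*(u*w + u)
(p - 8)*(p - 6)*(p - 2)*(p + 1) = p^4 - 15*p^3 + 60*p^2 - 20*p - 96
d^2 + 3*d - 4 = (d - 1)*(d + 4)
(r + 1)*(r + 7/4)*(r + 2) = r^3 + 19*r^2/4 + 29*r/4 + 7/2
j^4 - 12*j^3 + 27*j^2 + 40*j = j*(j - 8)*(j - 5)*(j + 1)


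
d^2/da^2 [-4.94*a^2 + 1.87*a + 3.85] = -9.88000000000000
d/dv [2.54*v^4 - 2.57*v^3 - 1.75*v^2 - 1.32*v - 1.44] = 10.16*v^3 - 7.71*v^2 - 3.5*v - 1.32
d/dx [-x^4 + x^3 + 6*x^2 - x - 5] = -4*x^3 + 3*x^2 + 12*x - 1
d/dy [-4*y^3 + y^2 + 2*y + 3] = -12*y^2 + 2*y + 2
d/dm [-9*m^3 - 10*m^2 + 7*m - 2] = -27*m^2 - 20*m + 7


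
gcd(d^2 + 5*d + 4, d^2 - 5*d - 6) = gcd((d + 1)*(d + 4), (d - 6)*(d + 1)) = d + 1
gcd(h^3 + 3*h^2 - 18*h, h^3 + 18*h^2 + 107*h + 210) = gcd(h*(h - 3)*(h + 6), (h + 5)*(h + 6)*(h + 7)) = h + 6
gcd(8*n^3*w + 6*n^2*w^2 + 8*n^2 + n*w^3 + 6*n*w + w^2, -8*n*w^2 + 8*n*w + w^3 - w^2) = 1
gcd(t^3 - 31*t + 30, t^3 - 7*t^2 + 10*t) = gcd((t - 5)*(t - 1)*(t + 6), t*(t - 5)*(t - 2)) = t - 5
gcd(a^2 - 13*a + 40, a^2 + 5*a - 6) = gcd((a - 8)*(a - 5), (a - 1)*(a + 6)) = 1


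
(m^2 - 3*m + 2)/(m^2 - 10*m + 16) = (m - 1)/(m - 8)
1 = 1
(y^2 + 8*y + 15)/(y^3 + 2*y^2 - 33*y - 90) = 1/(y - 6)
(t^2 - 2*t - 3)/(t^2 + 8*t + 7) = (t - 3)/(t + 7)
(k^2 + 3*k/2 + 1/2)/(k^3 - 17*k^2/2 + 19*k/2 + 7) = (k + 1)/(k^2 - 9*k + 14)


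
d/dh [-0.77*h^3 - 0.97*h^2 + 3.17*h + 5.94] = -2.31*h^2 - 1.94*h + 3.17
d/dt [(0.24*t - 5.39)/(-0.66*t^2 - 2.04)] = (0.1584*t^2 - 7.1148*t - 0.4896)/(0.4356*t^4 + 2.6928*t^2 + 4.1616)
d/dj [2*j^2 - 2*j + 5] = 4*j - 2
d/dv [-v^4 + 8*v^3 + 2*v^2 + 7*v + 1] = -4*v^3 + 24*v^2 + 4*v + 7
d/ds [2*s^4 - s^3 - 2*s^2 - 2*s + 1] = 8*s^3 - 3*s^2 - 4*s - 2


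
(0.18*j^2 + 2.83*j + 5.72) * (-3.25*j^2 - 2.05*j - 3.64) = -0.585*j^4 - 9.5665*j^3 - 25.0467*j^2 - 22.0272*j - 20.8208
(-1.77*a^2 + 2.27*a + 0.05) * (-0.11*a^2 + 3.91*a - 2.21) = 0.1947*a^4 - 7.1704*a^3 + 12.7819*a^2 - 4.8212*a - 0.1105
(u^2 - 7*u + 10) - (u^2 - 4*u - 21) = 31 - 3*u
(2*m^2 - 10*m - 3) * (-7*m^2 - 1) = -14*m^4 + 70*m^3 + 19*m^2 + 10*m + 3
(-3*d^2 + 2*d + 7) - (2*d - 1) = 8 - 3*d^2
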